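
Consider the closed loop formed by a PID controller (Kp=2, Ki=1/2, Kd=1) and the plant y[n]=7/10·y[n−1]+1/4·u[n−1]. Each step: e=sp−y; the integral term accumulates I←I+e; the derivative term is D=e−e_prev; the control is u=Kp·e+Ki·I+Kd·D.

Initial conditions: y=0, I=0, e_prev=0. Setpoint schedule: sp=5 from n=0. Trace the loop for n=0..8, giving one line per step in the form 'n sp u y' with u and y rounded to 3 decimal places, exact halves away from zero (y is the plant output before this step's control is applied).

(exact arithmetic carried between steps; '≈' marks a value shown rounded to 6 d.p. or computed from one; I and e_prev carry over from the previous line; the table rounds u and y to 3 d.p., halves away from zero)
n=0: y=0, sp=5, e=sp−y=5; I=5, D=e−e_prev=5; u=2·5+1/2·5+1·5=17.5; next y=7/10·0+1/4·17.5=4.375
n=1: y=4.375, sp=5, e=sp−y=0.625; I=5.625, D=e−e_prev=-4.375; u=2·0.625+1/2·5.625+1·(-4.375)=-0.3125; next y=7/10·4.375+1/4·(-0.3125)=2.984375
n=2: y=2.984375, sp=5, e=sp−y=2.015625; I=7.640625, D=e−e_prev=1.390625; u=2·2.015625+1/2·7.640625+1·1.390625≈9.242188; next y=7/10·2.984375+1/4·9.242188≈4.399609
n=3: y≈4.399609, sp=5, e=sp−y≈0.600391; I≈8.241016, D=e−e_prev≈-1.415234; u=2·0.600391+1/2·8.241016+1·(-1.415234)≈3.906055; next y=7/10·4.399609+1/4·3.906055≈4.056240
n=4: y≈4.056240, sp=5, e=sp−y≈0.943760; I≈9.184775, D=e−e_prev≈0.343369; u=2·0.943760+1/2·9.184775+1·0.343369≈6.823276; next y=7/10·4.056240+1/4·6.823276≈4.545187
n=5: y≈4.545187, sp=5, e=sp−y≈0.454813; I≈9.639588, D=e−e_prev≈-0.488947; u=2·0.454813+1/2·9.639588+1·(-0.488947)≈5.240473; next y=7/10·4.545187+1/4·5.240473≈4.491749
n=6: y≈4.491749, sp=5, e=sp−y≈0.508251; I≈10.147839, D=e−e_prev≈0.053438; u=2·0.508251+1/2·10.147839+1·0.053438≈6.143859; next y=7/10·4.491749+1/4·6.143859≈4.680189
n=7: y≈4.680189, sp=5, e=sp−y≈0.319811; I≈10.467650, D=e−e_prev≈-0.188440; u=2·0.319811+1/2·10.467650+1·(-0.188440)≈5.685006; next y=7/10·4.680189+1/4·5.685006≈4.697384
n=8: y≈4.697384, sp=5, e=sp−y≈0.302616; I≈10.770266, D=e−e_prev≈-0.017195; u=2·0.302616+1/2·10.770266+1·(-0.017195)≈5.973170; next y=7/10·4.697384+1/4·5.973170≈4.781461

0 5 17.500 0.000
1 5 -0.313 4.375
2 5 9.242 2.984
3 5 3.906 4.400
4 5 6.823 4.056
5 5 5.240 4.545
6 5 6.144 4.492
7 5 5.685 4.680
8 5 5.973 4.697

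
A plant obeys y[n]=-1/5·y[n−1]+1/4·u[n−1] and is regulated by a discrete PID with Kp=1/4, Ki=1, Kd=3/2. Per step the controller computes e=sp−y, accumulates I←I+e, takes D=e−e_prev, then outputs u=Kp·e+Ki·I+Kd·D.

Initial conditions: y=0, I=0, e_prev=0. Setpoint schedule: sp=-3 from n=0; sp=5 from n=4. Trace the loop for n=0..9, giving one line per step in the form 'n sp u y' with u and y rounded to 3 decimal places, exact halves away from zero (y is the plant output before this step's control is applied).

(exact arithmetic carried between steps; '≈' marks a value shown rounded to 6 d.p. or computed from one; I and e_prev carry over from the previous line; the table rounds u and y to 3 d.p., halves away from zero)
n=0: y=0, sp=-3, e=sp−y=-3; I=-3, D=e−e_prev=-3; u=1/4·(-3)+1·(-3)+3/2·(-3)=-8.25; next y=-1/5·0+1/4·(-8.25)=-2.0625
n=1: y=-2.0625, sp=-3, e=sp−y=-0.9375; I=-3.9375, D=e−e_prev=2.0625; u=1/4·(-0.9375)+1·(-3.9375)+3/2·2.0625=-1.078125; next y=-1/5·(-2.0625)+1/4·(-1.078125)≈0.142969
n=2: y≈0.142969, sp=-3, e=sp−y≈-3.142969; I≈-7.080469, D=e−e_prev≈-2.205469; u=1/4·(-3.142969)+1·(-7.080469)+3/2·(-2.205469)≈-11.174414; next y=-1/5·0.142969+1/4·(-11.174414)≈-2.822197
n=3: y≈-2.822197, sp=-3, e=sp−y≈-0.177803; I≈-7.258271, D=e−e_prev≈2.965166; u=1/4·(-0.177803)+1·(-7.258271)+3/2·2.965166≈-2.854973; next y=-1/5·(-2.822197)+1/4·(-2.854973)≈-0.149304
n=4: y≈-0.149304, sp=5, e=sp−y≈5.149304; I≈-2.108968, D=e−e_prev≈5.327107; u=1/4·5.149304+1·(-2.108968)+3/2·5.327107≈7.169018; next y=-1/5·(-0.149304)+1/4·7.169018≈1.822115
n=5: y≈1.822115, sp=5, e=sp−y≈3.177885; I≈1.068917, D=e−e_prev≈-1.971419; u=1/4·3.177885+1·1.068917+3/2·(-1.971419)≈-1.093740; next y=-1/5·1.822115+1/4·(-1.093740)≈-0.637858
n=6: y≈-0.637858, sp=5, e=sp−y≈5.637858; I≈6.706775, D=e−e_prev≈2.459973; u=1/4·5.637858+1·6.706775+3/2·2.459973≈11.806200; next y=-1/5·(-0.637858)+1/4·11.806200≈3.079122
n=7: y≈3.079122, sp=5, e=sp−y≈1.920878; I≈8.627654, D=e−e_prev≈-3.716980; u=1/4·1.920878+1·8.627654+3/2·(-3.716980)≈3.532403; next y=-1/5·3.079122+1/4·3.532403≈0.267277
n=8: y≈0.267277, sp=5, e=sp−y≈4.732723; I≈13.360377, D=e−e_prev≈2.811845; u=1/4·4.732723+1·13.360377+3/2·2.811845≈18.761326; next y=-1/5·0.267277+1/4·18.761326≈4.636876
n=9: y≈4.636876, sp=5, e=sp−y≈0.363124; I≈13.723501, D=e−e_prev≈-4.369600; u=1/4·0.363124+1·13.723501+3/2·(-4.369600)≈7.259883; next y=-1/5·4.636876+1/4·7.259883≈0.887595

0 -3 -8.250 0.000
1 -3 -1.078 -2.063
2 -3 -11.174 0.143
3 -3 -2.855 -2.822
4 5 7.169 -0.149
5 5 -1.094 1.822
6 5 11.806 -0.638
7 5 3.532 3.079
8 5 18.761 0.267
9 5 7.260 4.637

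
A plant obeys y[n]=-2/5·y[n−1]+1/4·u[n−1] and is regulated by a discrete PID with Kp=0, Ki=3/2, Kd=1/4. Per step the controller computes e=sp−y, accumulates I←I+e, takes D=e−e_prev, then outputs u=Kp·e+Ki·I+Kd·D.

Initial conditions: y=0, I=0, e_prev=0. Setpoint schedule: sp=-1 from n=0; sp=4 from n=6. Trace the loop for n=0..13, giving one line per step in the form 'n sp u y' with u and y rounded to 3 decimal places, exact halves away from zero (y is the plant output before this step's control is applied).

0 -1 -1.750 0.000
1 -1 -2.234 -0.438
2 -1 -3.282 -0.384
3 -1 -3.697 -0.667
4 -1 -4.284 -0.657
5 -1 -4.532 -0.808
6 4 3.895 -0.810
7 4 6.171 1.298
8 4 11.231 1.024
9 4 13.222 2.398
10 4 16.059 2.346
11 4 17.249 3.076
12 4 18.808 3.082
13 4 19.508 3.469

(exact arithmetic carried between steps; '≈' marks a value shown rounded to 6 d.p. or computed from one; I and e_prev carry over from the previous line; the table rounds u and y to 3 d.p., halves away from zero)
n=0: y=0, sp=-1, e=sp−y=-1; I=-1, D=e−e_prev=-1; u=0·(-1)+3/2·(-1)+1/4·(-1)=-1.75; next y=-2/5·0+1/4·(-1.75)=-0.4375
n=1: y=-0.4375, sp=-1, e=sp−y=-0.5625; I=-1.5625, D=e−e_prev=0.4375; u=0·(-0.5625)+3/2·(-1.5625)+1/4·0.4375=-2.234375; next y=-2/5·(-0.4375)+1/4·(-2.234375)≈-0.383594
n=2: y≈-0.383594, sp=-1, e=sp−y≈-0.616406; I≈-2.178906, D=e−e_prev≈-0.053906; u=0·(-0.616406)+3/2·(-2.178906)+1/4·(-0.053906)≈-3.281836; next y=-2/5·(-0.383594)+1/4·(-3.281836)≈-0.667021
n=3: y≈-0.667021, sp=-1, e=sp−y≈-0.332979; I≈-2.511885, D=e−e_prev≈0.283428; u=0·(-0.332979)+3/2·(-2.511885)+1/4·0.283428≈-3.696970; next y=-2/5·(-0.667021)+1/4·(-3.696970)≈-0.657434
n=4: y≈-0.657434, sp=-1, e=sp−y≈-0.342566; I≈-2.854451, D=e−e_prev≈-0.009588; u=0·(-0.342566)+3/2·(-2.854451)+1/4·(-0.009588)≈-4.284073; next y=-2/5·(-0.657434)+1/4·(-4.284073)≈-0.808045
n=5: y≈-0.808045, sp=-1, e=sp−y≈-0.191955; I≈-3.046406, D=e−e_prev≈0.150611; u=0·(-0.191955)+3/2·(-3.046406)+1/4·0.150611≈-4.531956; next y=-2/5·(-0.808045)+1/4·(-4.531956)≈-0.809771
n=6: y≈-0.809771, sp=4, e=sp−y≈4.809771; I≈1.763365, D=e−e_prev≈5.001727; u=0·4.809771+3/2·1.763365+1/4·5.001727≈3.895479; next y=-2/5·(-0.809771)+1/4·3.895479≈1.297778
n=7: y≈1.297778, sp=4, e=sp−y≈2.702222; I≈4.465587, D=e−e_prev≈-2.107550; u=0·2.702222+3/2·4.465587+1/4·(-2.107550)≈6.171493; next y=-2/5·1.297778+1/4·6.171493≈1.023762
n=8: y≈1.023762, sp=4, e=sp−y≈2.976238; I≈7.441825, D=e−e_prev≈0.274016; u=0·2.976238+3/2·7.441825+1/4·0.274016≈11.231242; next y=-2/5·1.023762+1/4·11.231242≈2.398306
n=9: y≈2.398306, sp=4, e=sp−y≈1.601694; I≈9.043519, D=e−e_prev≈-1.374544; u=0·1.601694+3/2·9.043519+1/4·(-1.374544)≈13.221643; next y=-2/5·2.398306+1/4·13.221643≈2.346088
n=10: y≈2.346088, sp=4, e=sp−y≈1.653912; I≈10.697431, D=e−e_prev≈0.052217; u=0·1.653912+3/2·10.697431+1/4·0.052217≈16.059200; next y=-2/5·2.346088+1/4·16.059200≈3.076365
n=11: y≈3.076365, sp=4, e=sp−y≈0.923635; I≈11.621066, D=e−e_prev≈-0.730276; u=0·0.923635+3/2·11.621066+1/4·(-0.730276)≈17.249030; next y=-2/5·3.076365+1/4·17.249030≈3.081712
n=12: y≈3.081712, sp=4, e=sp−y≈0.918288; I≈12.539354, D=e−e_prev≈-0.005347; u=0·0.918288+3/2·12.539354+1/4·(-0.005347)≈18.807695; next y=-2/5·3.081712+1/4·18.807695≈3.469239
n=13: y≈3.469239, sp=4, e=sp−y≈0.530761; I≈13.070115, D=e−e_prev≈-0.387527; u=0·0.530761+3/2·13.070115+1/4·(-0.387527)≈19.508291; next y=-2/5·3.469239+1/4·19.508291≈3.489377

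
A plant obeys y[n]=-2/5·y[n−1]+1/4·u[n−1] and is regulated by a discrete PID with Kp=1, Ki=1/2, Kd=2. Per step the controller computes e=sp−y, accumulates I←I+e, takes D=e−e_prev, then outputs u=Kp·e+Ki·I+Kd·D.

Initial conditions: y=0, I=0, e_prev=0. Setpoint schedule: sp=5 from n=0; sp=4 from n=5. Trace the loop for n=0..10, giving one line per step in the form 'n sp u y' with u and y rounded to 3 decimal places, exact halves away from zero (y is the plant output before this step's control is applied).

0 5 17.500 0.000
1 5 -5.313 4.375
2 5 29.836 -3.078
3 5 -22.221 8.690
4 5 61.496 -9.031
5 4 -68.493 18.987
6 4 135.015 -24.718
7 4 -177.291 43.641
8 4 308.576 -61.779
9 4 -442.096 101.856
10 4 722.172 -151.266

(exact arithmetic carried between steps; '≈' marks a value shown rounded to 6 d.p. or computed from one; I and e_prev carry over from the previous line; the table rounds u and y to 3 d.p., halves away from zero)
n=0: y=0, sp=5, e=sp−y=5; I=5, D=e−e_prev=5; u=1·5+1/2·5+2·5=17.5; next y=-2/5·0+1/4·17.5=4.375
n=1: y=4.375, sp=5, e=sp−y=0.625; I=5.625, D=e−e_prev=-4.375; u=1·0.625+1/2·5.625+2·(-4.375)=-5.3125; next y=-2/5·4.375+1/4·(-5.3125)=-3.078125
n=2: y=-3.078125, sp=5, e=sp−y=8.078125; I=13.703125, D=e−e_prev=7.453125; u=1·8.078125+1/2·13.703125+2·7.453125≈29.835938; next y=-2/5·(-3.078125)+1/4·29.835938≈8.690234
n=3: y≈8.690234, sp=5, e=sp−y≈-3.690234; I≈10.012891, D=e−e_prev≈-11.768359; u=1·(-3.690234)+1/2·10.012891+2·(-11.768359)≈-22.220508; next y=-2/5·8.690234+1/4·(-22.220508)≈-9.031221
n=4: y≈-9.031221, sp=5, e=sp−y≈14.031221; I≈24.044111, D=e−e_prev≈17.721455; u=1·14.031221+1/2·24.044111+2·17.721455≈61.496187; next y=-2/5·(-9.031221)+1/4·61.496187≈18.986535
n=5: y≈18.986535, sp=4, e=sp−y≈-14.986535; I≈9.057576, D=e−e_prev≈-29.017756; u=1·(-14.986535)+1/2·9.057576+2·(-29.017756)≈-68.493258; next y=-2/5·18.986535+1/4·(-68.493258)≈-24.717928
n=6: y≈-24.717928, sp=4, e=sp−y≈28.717928; I≈37.775505, D=e−e_prev≈43.704463; u=1·28.717928+1/2·37.775505+2·43.704463≈135.014608; next y=-2/5·(-24.717928)+1/4·135.014608≈43.640823
n=7: y≈43.640823, sp=4, e=sp−y≈-39.640823; I≈-1.865318, D=e−e_prev≈-68.358752; u=1·(-39.640823)+1/2·(-1.865318)+2·(-68.358752)≈-177.290986; next y=-2/5·43.640823+1/4·(-177.290986)≈-61.779076
n=8: y≈-61.779076, sp=4, e=sp−y≈65.779076; I≈63.913757, D=e−e_prev≈105.419899; u=1·65.779076+1/2·63.913757+2·105.419899≈308.575753; next y=-2/5·(-61.779076)+1/4·308.575753≈101.855568
n=9: y≈101.855568, sp=4, e=sp−y≈-97.855568; I≈-33.941811, D=e−e_prev≈-163.634644; u=1·(-97.855568)+1/2·(-33.941811)+2·(-163.634644)≈-442.095763; next y=-2/5·101.855568+1/4·(-442.095763)≈-151.266168
n=10: y≈-151.266168, sp=4, e=sp−y≈155.266168; I≈121.324357, D=e−e_prev≈253.121737; u=1·155.266168+1/2·121.324357+2·253.121737≈722.171820; next y=-2/5·(-151.266168)+1/4·722.171820≈241.049422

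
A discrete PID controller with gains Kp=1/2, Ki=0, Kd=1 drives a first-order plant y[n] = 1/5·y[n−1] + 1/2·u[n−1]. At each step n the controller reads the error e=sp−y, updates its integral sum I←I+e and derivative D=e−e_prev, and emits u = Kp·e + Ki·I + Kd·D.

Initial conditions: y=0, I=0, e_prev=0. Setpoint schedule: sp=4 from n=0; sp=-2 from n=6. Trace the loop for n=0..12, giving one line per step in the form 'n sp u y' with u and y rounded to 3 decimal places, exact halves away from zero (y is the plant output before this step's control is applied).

(exact arithmetic carried between steps; '≈' marks a value shown rounded to 6 d.p. or computed from one; I and e_prev carry over from the previous line; the table rounds u and y to 3 d.p., halves away from zero)
n=0: y=0, sp=4, e=sp−y=4; I=4, D=e−e_prev=4; u=1/2·4+0·4+1·4=6; next y=1/5·0+1/2·6=3
n=1: y=3, sp=4, e=sp−y=1; I=5, D=e−e_prev=-3; u=1/2·1+0·5+1·(-3)=-2.5; next y=1/5·3+1/2·(-2.5)=-0.65
n=2: y=-0.65, sp=4, e=sp−y=4.65; I=9.65, D=e−e_prev=3.65; u=1/2·4.65+0·9.65+1·3.65=5.975; next y=1/5·(-0.65)+1/2·5.975=2.8575
n=3: y=2.8575, sp=4, e=sp−y=1.1425; I=10.7925, D=e−e_prev=-3.5075; u=1/2·1.1425+0·10.7925+1·(-3.5075)=-2.93625; next y=1/5·2.8575+1/2·(-2.93625)=-0.896625
n=4: y=-0.896625, sp=4, e=sp−y=4.896625; I=15.689125, D=e−e_prev=3.754125; u=1/2·4.896625+0·15.689125+1·3.754125≈6.202438; next y=1/5·(-0.896625)+1/2·6.202438≈2.921894
n=5: y≈2.921894, sp=4, e=sp−y≈1.078106; I≈16.767231, D=e−e_prev≈-3.818519; u=1/2·1.078106+0·16.767231+1·(-3.818519)≈-3.279466; next y=1/5·2.921894+1/2·(-3.279466)≈-1.055354
n=6: y≈-1.055354, sp=-2, e=sp−y≈-0.944646; I≈15.822585, D=e−e_prev≈-2.022752; u=1/2·(-0.944646)+0·15.822585+1·(-2.022752)≈-2.495075; next y=1/5·(-1.055354)+1/2·(-2.495075)≈-1.458608
n=7: y≈-1.458608, sp=-2, e=sp−y≈-0.541392; I≈15.281194, D=e−e_prev≈0.403254; u=1/2·(-0.541392)+0·15.281194+1·0.403254≈0.132559; next y=1/5·(-1.458608)+1/2·0.132559≈-0.225442
n=8: y≈-0.225442, sp=-2, e=sp−y≈-1.774558; I≈13.506636, D=e−e_prev≈-1.233166; u=1/2·(-1.774558)+0·13.506636+1·(-1.233166)≈-2.120445; next y=1/5·(-0.225442)+1/2·(-2.120445)≈-1.105311
n=9: y≈-1.105311, sp=-2, e=sp−y≈-0.894689; I≈12.611947, D=e−e_prev≈0.879868; u=1/2·(-0.894689)+0·12.611947+1·0.879868≈0.432524; next y=1/5·(-1.105311)+1/2·0.432524≈-0.004800
n=10: y≈-0.004800, sp=-2, e=sp−y≈-1.995200; I≈10.616747, D=e−e_prev≈-1.100511; u=1/2·(-1.995200)+0·10.616747+1·(-1.100511)≈-2.098111; next y=1/5·(-0.004800)+1/2·(-2.098111)≈-1.050015
n=11: y≈-1.050015, sp=-2, e=sp−y≈-0.949985; I≈9.666763, D=e−e_prev≈1.045215; u=1/2·(-0.949985)+0·9.666763+1·1.045215≈0.570223; next y=1/5·(-1.050015)+1/2·0.570223≈0.075108
n=12: y≈0.075108, sp=-2, e=sp−y≈-2.075108; I≈7.591654, D=e−e_prev≈-1.125124; u=1/2·(-2.075108)+0·7.591654+1·(-1.125124)≈-2.162678; next y=1/5·0.075108+1/2·(-2.162678)≈-1.066317

0 4 6.000 0.000
1 4 -2.500 3.000
2 4 5.975 -0.650
3 4 -2.936 2.858
4 4 6.202 -0.897
5 4 -3.279 2.922
6 -2 -2.495 -1.055
7 -2 0.133 -1.459
8 -2 -2.120 -0.225
9 -2 0.433 -1.105
10 -2 -2.098 -0.005
11 -2 0.570 -1.050
12 -2 -2.163 0.075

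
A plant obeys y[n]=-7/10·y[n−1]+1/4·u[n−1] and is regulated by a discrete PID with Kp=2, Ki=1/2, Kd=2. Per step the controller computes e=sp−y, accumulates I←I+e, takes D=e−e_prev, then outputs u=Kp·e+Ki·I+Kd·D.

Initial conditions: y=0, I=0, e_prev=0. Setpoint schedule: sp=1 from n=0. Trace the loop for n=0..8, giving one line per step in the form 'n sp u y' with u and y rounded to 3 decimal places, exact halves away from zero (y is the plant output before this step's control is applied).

0 1 4.500 0.000
1 1 -2.063 1.125
2 1 11.052 -1.303
3 1 -15.055 3.675
4 1 38.615 -6.336
5 1 -69.654 14.089
6 1 150.796 -27.276
7 1 -296.103 56.792
8 1 611.713 -113.780

(exact arithmetic carried between steps; '≈' marks a value shown rounded to 6 d.p. or computed from one; I and e_prev carry over from the previous line; the table rounds u and y to 3 d.p., halves away from zero)
n=0: y=0, sp=1, e=sp−y=1; I=1, D=e−e_prev=1; u=2·1+1/2·1+2·1=4.5; next y=-7/10·0+1/4·4.5=1.125
n=1: y=1.125, sp=1, e=sp−y=-0.125; I=0.875, D=e−e_prev=-1.125; u=2·(-0.125)+1/2·0.875+2·(-1.125)=-2.0625; next y=-7/10·1.125+1/4·(-2.0625)=-1.303125
n=2: y=-1.303125, sp=1, e=sp−y=2.303125; I=3.178125, D=e−e_prev=2.428125; u=2·2.303125+1/2·3.178125+2·2.428125≈11.051563; next y=-7/10·(-1.303125)+1/4·11.051563≈3.675078
n=3: y≈3.675078, sp=1, e=sp−y≈-2.675078; I≈0.503047, D=e−e_prev≈-4.978203; u=2·(-2.675078)+1/2·0.503047+2·(-4.978203)≈-15.055039; next y=-7/10·3.675078+1/4·(-15.055039)≈-6.336314
n=4: y≈-6.336314, sp=1, e=sp−y≈7.336314; I≈7.839361, D=e−e_prev≈10.011393; u=2·7.336314+1/2·7.839361+2·10.011393≈38.615095; next y=-7/10·(-6.336314)+1/4·38.615095≈14.089194
n=5: y≈14.089194, sp=1, e=sp−y≈-13.089194; I≈-5.249832, D=e−e_prev≈-20.425508; u=2·(-13.089194)+1/2·(-5.249832)+2·(-20.425508)≈-69.654320; next y=-7/10·14.089194+1/4·(-69.654320)≈-27.276016
n=6: y≈-27.276016, sp=1, e=sp−y≈28.276016; I≈23.026183, D=e−e_prev≈41.365210; u=2·28.276016+1/2·23.026183+2·41.365210≈150.795542; next y=-7/10·(-27.276016)+1/4·150.795542≈56.792097
n=7: y≈56.792097, sp=1, e=sp−y≈-55.792097; I≈-32.765913, D=e−e_prev≈-84.068112; u=2·(-55.792097)+1/2·(-32.765913)+2·(-84.068112)≈-296.103374; next y=-7/10·56.792097+1/4·(-296.103374)≈-113.780311
n=8: y≈-113.780311, sp=1, e=sp−y≈114.780311; I≈82.014398, D=e−e_prev≈170.572408; u=2·114.780311+1/2·82.014398+2·170.572408≈611.712637; next y=-7/10·(-113.780311)+1/4·611.712637≈232.574377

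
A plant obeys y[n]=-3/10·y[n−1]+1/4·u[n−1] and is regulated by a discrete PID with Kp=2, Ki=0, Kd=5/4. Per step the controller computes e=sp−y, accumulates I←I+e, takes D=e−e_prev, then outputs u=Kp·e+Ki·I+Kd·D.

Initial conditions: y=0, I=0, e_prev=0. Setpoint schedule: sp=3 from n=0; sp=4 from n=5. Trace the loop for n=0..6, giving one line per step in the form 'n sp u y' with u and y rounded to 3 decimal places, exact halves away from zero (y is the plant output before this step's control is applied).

(exact arithmetic carried between steps; '≈' marks a value shown rounded to 6 d.p. or computed from one; I and e_prev carry over from the previous line; the table rounds u and y to 3 d.p., halves away from zero)
n=0: y=0, sp=3, e=sp−y=3; I=3, D=e−e_prev=3; u=2·3+0·3+5/4·3=9.75; next y=-3/10·0+1/4·9.75=2.4375
n=1: y=2.4375, sp=3, e=sp−y=0.5625; I=3.5625, D=e−e_prev=-2.4375; u=2·0.5625+0·3.5625+5/4·(-2.4375)=-1.921875; next y=-3/10·2.4375+1/4·(-1.921875)≈-1.211719
n=2: y≈-1.211719, sp=3, e=sp−y≈4.211719; I≈7.774219, D=e−e_prev≈3.649219; u=2·4.211719+0·7.774219+5/4·3.649219≈12.984961; next y=-3/10·(-1.211719)+1/4·12.984961≈3.609756
n=3: y≈3.609756, sp=3, e=sp−y≈-0.609756; I≈7.164463, D=e−e_prev≈-4.821475; u=2·(-0.609756)+0·7.164463+5/4·(-4.821475)≈-7.246355; next y=-3/10·3.609756+1/4·(-7.246355)≈-2.894516
n=4: y≈-2.894516, sp=3, e=sp−y≈5.894516; I≈13.058978, D=e−e_prev≈6.504271; u=2·5.894516+0·13.058978+5/4·6.504271≈19.919370; next y=-3/10·(-2.894516)+1/4·19.919370≈5.848197
n=5: y≈5.848197, sp=4, e=sp−y≈-1.848197; I≈11.210781, D=e−e_prev≈-7.742713; u=2·(-1.848197)+0·11.210781+5/4·(-7.742713)≈-13.374785; next y=-3/10·5.848197+1/4·(-13.374785)≈-5.098155
n=6: y≈-5.098155, sp=4, e=sp−y≈9.098155; I≈20.308937, D=e−e_prev≈10.946353; u=2·9.098155+0·20.308937+5/4·10.946353≈31.879252; next y=-3/10·(-5.098155)+1/4·31.879252≈9.499260

0 3 9.750 0.000
1 3 -1.922 2.438
2 3 12.985 -1.212
3 3 -7.246 3.610
4 3 19.919 -2.895
5 4 -13.375 5.848
6 4 31.879 -5.098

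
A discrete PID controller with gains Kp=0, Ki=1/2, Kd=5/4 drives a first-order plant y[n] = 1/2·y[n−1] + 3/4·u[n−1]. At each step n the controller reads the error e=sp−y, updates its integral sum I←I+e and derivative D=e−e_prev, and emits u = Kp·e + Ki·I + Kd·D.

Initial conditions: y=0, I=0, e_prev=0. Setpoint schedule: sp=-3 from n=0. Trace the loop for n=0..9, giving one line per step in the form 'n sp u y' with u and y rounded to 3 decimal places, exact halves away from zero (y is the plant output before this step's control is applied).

0 -3 -5.250 0.000
1 -3 3.891 -3.938
2 -3 -9.114 0.949
3 -3 7.813 -6.361
4 -3 -15.465 2.679
5 -3 15.637 -10.259
6 -3 -26.406 6.598
7 -3 30.298 -16.506
8 -3 -46.038 14.471
9 -3 57.034 -27.293

(exact arithmetic carried between steps; '≈' marks a value shown rounded to 6 d.p. or computed from one; I and e_prev carry over from the previous line; the table rounds u and y to 3 d.p., halves away from zero)
n=0: y=0, sp=-3, e=sp−y=-3; I=-3, D=e−e_prev=-3; u=0·(-3)+1/2·(-3)+5/4·(-3)=-5.25; next y=1/2·0+3/4·(-5.25)=-3.9375
n=1: y=-3.9375, sp=-3, e=sp−y=0.9375; I=-2.0625, D=e−e_prev=3.9375; u=0·0.9375+1/2·(-2.0625)+5/4·3.9375=3.890625; next y=1/2·(-3.9375)+3/4·3.890625≈0.949219
n=2: y≈0.949219, sp=-3, e=sp−y≈-3.949219; I≈-6.011719, D=e−e_prev≈-4.886719; u=0·(-3.949219)+1/2·(-6.011719)+5/4·(-4.886719)≈-9.114258; next y=1/2·0.949219+3/4·(-9.114258)≈-6.361084
n=3: y≈-6.361084, sp=-3, e=sp−y≈3.361084; I≈-2.650635, D=e−e_prev≈7.310303; u=0·3.361084+1/2·(-2.650635)+5/4·7.310303≈7.812561; next y=1/2·(-6.361084)+3/4·7.812561≈2.678879
n=4: y≈2.678879, sp=-3, e=sp−y≈-5.678879; I≈-8.329514, D=e−e_prev≈-9.039963; u=0·(-5.678879)+1/2·(-8.329514)+5/4·(-9.039963)≈-15.464710; next y=1/2·2.678879+3/4·(-15.464710)≈-10.259093
n=5: y≈-10.259093, sp=-3, e=sp−y≈7.259093; I≈-1.070420, D=e−e_prev≈12.937972; u=0·7.259093+1/2·(-1.070420)+5/4·12.937972≈15.637255; next y=1/2·(-10.259093)+3/4·15.637255≈6.598395
n=6: y≈6.598395, sp=-3, e=sp−y≈-9.598395; I≈-10.668815, D=e−e_prev≈-16.857488; u=0·(-9.598395)+1/2·(-10.668815)+5/4·(-16.857488)≈-26.406267; next y=1/2·6.598395+3/4·(-26.406267)≈-16.505503
n=7: y≈-16.505503, sp=-3, e=sp−y≈13.505503; I≈2.836688, D=e−e_prev≈23.103898; u=0·13.505503+1/2·2.836688+5/4·23.103898≈30.298216; next y=1/2·(-16.505503)+3/4·30.298216≈14.470911
n=8: y≈14.470911, sp=-3, e=sp−y≈-17.470911; I≈-14.634222, D=e−e_prev≈-30.976414; u=0·(-17.470911)+1/2·(-14.634222)+5/4·(-30.976414)≈-46.037628; next y=1/2·14.470911+3/4·(-46.037628)≈-27.292766
n=9: y≈-27.292766, sp=-3, e=sp−y≈24.292766; I≈9.658544, D=e−e_prev≈41.763677; u=0·24.292766+1/2·9.658544+5/4·41.763677≈57.033868; next y=1/2·(-27.292766)+3/4·57.033868≈29.129018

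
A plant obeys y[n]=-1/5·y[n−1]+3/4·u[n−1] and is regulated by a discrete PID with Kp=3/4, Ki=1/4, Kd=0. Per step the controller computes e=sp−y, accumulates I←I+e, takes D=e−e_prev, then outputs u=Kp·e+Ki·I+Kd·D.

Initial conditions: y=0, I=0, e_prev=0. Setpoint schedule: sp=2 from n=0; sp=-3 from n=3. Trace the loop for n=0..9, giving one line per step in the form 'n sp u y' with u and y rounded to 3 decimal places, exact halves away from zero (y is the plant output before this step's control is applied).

0 2 2.000 0.000
1 2 1.000 1.500
2 2 2.175 0.450
3 -3 -3.529 1.541
4 -3 -0.168 -2.955
5 -3 -3.599 0.465
6 -3 -1.208 -2.792
7 -3 -3.705 -0.348
8 -3 -2.006 -2.709
9 -3 -3.825 -0.963

(exact arithmetic carried between steps; '≈' marks a value shown rounded to 6 d.p. or computed from one; I and e_prev carry over from the previous line; the table rounds u and y to 3 d.p., halves away from zero)
n=0: y=0, sp=2, e=sp−y=2; I=2, D=e−e_prev=2; u=3/4·2+1/4·2+0·2=2; next y=-1/5·0+3/4·2=1.5
n=1: y=1.5, sp=2, e=sp−y=0.5; I=2.5, D=e−e_prev=-1.5; u=3/4·0.5+1/4·2.5+0·(-1.5)=1; next y=-1/5·1.5+3/4·1=0.45
n=2: y=0.45, sp=2, e=sp−y=1.55; I=4.05, D=e−e_prev=1.05; u=3/4·1.55+1/4·4.05+0·1.05=2.175; next y=-1/5·0.45+3/4·2.175=1.54125
n=3: y=1.54125, sp=-3, e=sp−y=-4.54125; I=-0.49125, D=e−e_prev=-6.09125; u=3/4·(-4.54125)+1/4·(-0.49125)+0·(-6.09125)=-3.52875; next y=-1/5·1.54125+3/4·(-3.52875)≈-2.954813
n=4: y≈-2.954813, sp=-3, e=sp−y≈-0.045188; I≈-0.536438, D=e−e_prev≈4.496063; u=3/4·(-0.045188)+1/4·(-0.536438)+0·4.496063≈-0.168; next y=-1/5·(-2.954813)+3/4·(-0.168)≈0.464963
n=5: y≈0.464963, sp=-3, e=sp−y≈-3.464963; I≈-4.0014, D=e−e_prev≈-3.419775; u=3/4·(-3.464963)+1/4·(-4.0014)+0·(-3.419775)≈-3.599072; next y=-1/5·0.464963+3/4·(-3.599072)≈-2.792296
n=6: y≈-2.792296, sp=-3, e=sp−y≈-0.207704; I≈-4.209104, D=e−e_prev≈3.257259; u=3/4·(-0.207704)+1/4·(-4.209104)+0·3.257259≈-1.208054; next y=-1/5·(-2.792296)+3/4·(-1.208054)≈-0.347581
n=7: y≈-0.347581, sp=-3, e=sp−y≈-2.652419; I≈-6.861523, D=e−e_prev≈-2.444715; u=3/4·(-2.652419)+1/4·(-6.861523)+0·(-2.444715)≈-3.704695; next y=-1/5·(-0.347581)+3/4·(-3.704695)≈-2.709005
n=8: y≈-2.709005, sp=-3, e=sp−y≈-0.290995; I≈-7.152518, D=e−e_prev≈2.361424; u=3/4·(-0.290995)+1/4·(-7.152518)+0·2.361424≈-2.006376; next y=-1/5·(-2.709005)+3/4·(-2.006376)≈-0.962981
n=9: y≈-0.962981, sp=-3, e=sp−y≈-2.037019; I≈-9.189537, D=e−e_prev≈-1.746024; u=3/4·(-2.037019)+1/4·(-9.189537)+0·(-1.746024)≈-3.825149; next y=-1/5·(-0.962981)+3/4·(-3.825149)≈-2.676265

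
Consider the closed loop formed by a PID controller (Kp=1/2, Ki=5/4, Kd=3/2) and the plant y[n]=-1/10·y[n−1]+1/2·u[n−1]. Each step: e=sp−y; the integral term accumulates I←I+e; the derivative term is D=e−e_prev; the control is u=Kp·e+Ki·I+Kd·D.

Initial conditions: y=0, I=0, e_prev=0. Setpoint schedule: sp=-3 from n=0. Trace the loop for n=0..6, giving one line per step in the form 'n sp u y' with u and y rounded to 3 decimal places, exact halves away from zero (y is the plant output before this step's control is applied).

0 -3 -9.750 0.000
1 -3 6.844 -4.875
2 -3 -26.674 3.909
3 -3 35.187 -13.728
4 -3 -84.116 18.966
5 -3 141.961 -43.955
6 -3 -289.052 75.376

(exact arithmetic carried between steps; '≈' marks a value shown rounded to 6 d.p. or computed from one; I and e_prev carry over from the previous line; the table rounds u and y to 3 d.p., halves away from zero)
n=0: y=0, sp=-3, e=sp−y=-3; I=-3, D=e−e_prev=-3; u=1/2·(-3)+5/4·(-3)+3/2·(-3)=-9.75; next y=-1/10·0+1/2·(-9.75)=-4.875
n=1: y=-4.875, sp=-3, e=sp−y=1.875; I=-1.125, D=e−e_prev=4.875; u=1/2·1.875+5/4·(-1.125)+3/2·4.875=6.84375; next y=-1/10·(-4.875)+1/2·6.84375=3.909375
n=2: y=3.909375, sp=-3, e=sp−y=-6.909375; I=-8.034375, D=e−e_prev=-8.784375; u=1/2·(-6.909375)+5/4·(-8.034375)+3/2·(-8.784375)≈-26.674219; next y=-1/10·3.909375+1/2·(-26.674219)≈-13.728047
n=3: y≈-13.728047, sp=-3, e=sp−y≈10.728047; I≈2.693672, D=e−e_prev≈17.637422; u=1/2·10.728047+5/4·2.693672+3/2·17.637422≈35.187246; next y=-1/10·(-13.728047)+1/2·35.187246≈18.966428
n=4: y≈18.966428, sp=-3, e=sp−y≈-21.966428; I≈-19.272756, D=e−e_prev≈-32.694475; u=1/2·(-21.966428)+5/4·(-19.272756)+3/2·(-32.694475)≈-84.115871; next y=-1/10·18.966428+1/2·(-84.115871)≈-43.954578
n=5: y≈-43.954578, sp=-3, e=sp−y≈40.954578; I≈21.681822, D=e−e_prev≈62.921006; u=1/2·40.954578+5/4·21.681822+3/2·62.921006≈141.961076; next y=-1/10·(-43.954578)+1/2·141.961076≈75.375996
n=6: y≈75.375996, sp=-3, e=sp−y≈-78.375996; I≈-56.694173, D=e−e_prev≈-119.330574; u=1/2·(-78.375996)+5/4·(-56.694173)+3/2·(-119.330574)≈-289.051575; next y=-1/10·75.375996+1/2·(-289.051575)≈-152.063387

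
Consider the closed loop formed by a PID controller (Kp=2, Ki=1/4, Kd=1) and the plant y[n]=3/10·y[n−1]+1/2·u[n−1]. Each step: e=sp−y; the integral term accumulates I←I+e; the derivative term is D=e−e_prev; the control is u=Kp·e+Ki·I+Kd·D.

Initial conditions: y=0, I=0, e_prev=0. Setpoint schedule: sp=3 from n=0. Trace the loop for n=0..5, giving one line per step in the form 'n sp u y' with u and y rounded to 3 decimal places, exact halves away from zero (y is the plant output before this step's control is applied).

0 3 9.750 0.000
1 3 -8.344 4.875
2 3 20.712 -2.709
3 3 -25.266 9.543
4 3 48.118 -9.770
5 3 -68.421 21.128

(exact arithmetic carried between steps; '≈' marks a value shown rounded to 6 d.p. or computed from one; I and e_prev carry over from the previous line; the table rounds u and y to 3 d.p., halves away from zero)
n=0: y=0, sp=3, e=sp−y=3; I=3, D=e−e_prev=3; u=2·3+1/4·3+1·3=9.75; next y=3/10·0+1/2·9.75=4.875
n=1: y=4.875, sp=3, e=sp−y=-1.875; I=1.125, D=e−e_prev=-4.875; u=2·(-1.875)+1/4·1.125+1·(-4.875)=-8.34375; next y=3/10·4.875+1/2·(-8.34375)=-2.709375
n=2: y=-2.709375, sp=3, e=sp−y=5.709375; I=6.834375, D=e−e_prev=7.584375; u=2·5.709375+1/4·6.834375+1·7.584375≈20.711719; next y=3/10·(-2.709375)+1/2·20.711719≈9.543047
n=3: y≈9.543047, sp=3, e=sp−y≈-6.543047; I≈0.291328, D=e−e_prev≈-12.252422; u=2·(-6.543047)+1/4·0.291328+1·(-12.252422)≈-25.265684; next y=3/10·9.543047+1/2·(-25.265684)≈-9.769928
n=4: y≈-9.769928, sp=3, e=sp−y≈12.769928; I≈13.061256, D=e−e_prev≈19.312975; u=2·12.769928+1/4·13.061256+1·19.312975≈48.118144; next y=3/10·(-9.769928)+1/2·48.118144≈21.128094
n=5: y≈21.128094, sp=3, e=sp−y≈-18.128094; I≈-5.066838, D=e−e_prev≈-30.898021; u=2·(-18.128094)+1/4·(-5.066838)+1·(-30.898021)≈-68.420918; next y=3/10·21.128094+1/2·(-68.420918)≈-27.872031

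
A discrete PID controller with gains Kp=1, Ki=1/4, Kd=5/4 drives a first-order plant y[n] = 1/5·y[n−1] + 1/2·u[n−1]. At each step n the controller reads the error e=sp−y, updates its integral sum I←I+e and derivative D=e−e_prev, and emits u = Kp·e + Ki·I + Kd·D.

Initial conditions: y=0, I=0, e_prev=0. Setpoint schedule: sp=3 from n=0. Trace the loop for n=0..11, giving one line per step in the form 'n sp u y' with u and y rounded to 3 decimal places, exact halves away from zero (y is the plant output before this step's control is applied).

(exact arithmetic carried between steps; '≈' marks a value shown rounded to 6 d.p. or computed from one; I and e_prev carry over from the previous line; the table rounds u and y to 3 d.p., halves away from zero)
n=0: y=0, sp=3, e=sp−y=3; I=3, D=e−e_prev=3; u=1·3+1/4·3+5/4·3=7.5; next y=1/5·0+1/2·7.5=3.75
n=1: y=3.75, sp=3, e=sp−y=-0.75; I=2.25, D=e−e_prev=-3.75; u=1·(-0.75)+1/4·2.25+5/4·(-3.75)=-4.875; next y=1/5·3.75+1/2·(-4.875)=-1.6875
n=2: y=-1.6875, sp=3, e=sp−y=4.6875; I=6.9375, D=e−e_prev=5.4375; u=1·4.6875+1/4·6.9375+5/4·5.4375=13.21875; next y=1/5·(-1.6875)+1/2·13.21875=6.271875
n=3: y=6.271875, sp=3, e=sp−y=-3.271875; I=3.665625, D=e−e_prev=-7.959375; u=1·(-3.271875)+1/4·3.665625+5/4·(-7.959375)≈-12.304688; next y=1/5·6.271875+1/2·(-12.304688)≈-4.897969
n=4: y≈-4.897969, sp=3, e=sp−y≈7.897969; I≈11.563594, D=e−e_prev≈11.169844; u=1·7.897969+1/4·11.563594+5/4·11.169844≈24.751172; next y=1/5·(-4.897969)+1/2·24.751172≈11.395992
n=5: y≈11.395992, sp=3, e=sp−y≈-8.395992; I≈3.167602, D=e−e_prev≈-16.293961; u=1·(-8.395992)+1/4·3.167602+5/4·(-16.293961)≈-27.971543; next y=1/5·11.395992+1/2·(-27.971543)≈-11.706573
n=6: y≈-11.706573, sp=3, e=sp−y≈14.706573; I≈17.874175, D=e−e_prev≈23.102565; u=1·14.706573+1/4·17.874175+5/4·23.102565≈48.053323; next y=1/5·(-11.706573)+1/2·48.053323≈21.685347
n=7: y≈21.685347, sp=3, e=sp−y≈-18.685347; I≈-0.811172, D=e−e_prev≈-33.391920; u=1·(-18.685347)+1/4·(-0.811172)+5/4·(-33.391920)≈-60.628040; next y=1/5·21.685347+1/2·(-60.628040)≈-25.976951
n=8: y≈-25.976951, sp=3, e=sp−y≈28.976951; I≈28.165778, D=e−e_prev≈47.662298; u=1·28.976951+1/4·28.165778+5/4·47.662298≈95.596267; next y=1/5·(-25.976951)+1/2·95.596267≈42.602744
n=9: y≈42.602744, sp=3, e=sp−y≈-39.602744; I≈-11.436965, D=e−e_prev≈-68.579694; u=1·(-39.602744)+1/4·(-11.436965)+5/4·(-68.579694)≈-128.186603; next y=1/5·42.602744+1/2·(-128.186603)≈-55.572753
n=10: y≈-55.572753, sp=3, e=sp−y≈58.572753; I≈47.135787, D=e−e_prev≈98.175496; u=1·58.572753+1/4·47.135787+5/4·98.175496≈193.076070; next y=1/5·(-55.572753)+1/2·193.076070≈85.423484
n=11: y≈85.423484, sp=3, e=sp−y≈-82.423484; I≈-35.287697, D=e−e_prev≈-140.996237; u=1·(-82.423484)+1/4·(-35.287697)+5/4·(-140.996237)≈-267.490705; next y=1/5·85.423484+1/2·(-267.490705)≈-116.660656

0 3 7.500 0.000
1 3 -4.875 3.750
2 3 13.219 -1.688
3 3 -12.305 6.272
4 3 24.751 -4.898
5 3 -27.972 11.396
6 3 48.053 -11.707
7 3 -60.628 21.685
8 3 95.596 -25.977
9 3 -128.187 42.603
10 3 193.076 -55.573
11 3 -267.491 85.423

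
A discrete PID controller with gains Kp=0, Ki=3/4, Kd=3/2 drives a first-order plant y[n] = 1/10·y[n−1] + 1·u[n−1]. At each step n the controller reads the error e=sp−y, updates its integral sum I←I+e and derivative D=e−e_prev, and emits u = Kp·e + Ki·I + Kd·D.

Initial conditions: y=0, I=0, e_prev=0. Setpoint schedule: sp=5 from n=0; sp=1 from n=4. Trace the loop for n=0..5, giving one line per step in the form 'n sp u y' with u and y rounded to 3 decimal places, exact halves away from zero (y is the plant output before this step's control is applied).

0 5 11.250 0.000
1 5 -17.813 11.250
2 5 57.234 -16.688
3 5 -130.976 55.566
4 1 337.696 -125.419
5 1 -846.756 325.154

(exact arithmetic carried between steps; '≈' marks a value shown rounded to 6 d.p. or computed from one; I and e_prev carry over from the previous line; the table rounds u and y to 3 d.p., halves away from zero)
n=0: y=0, sp=5, e=sp−y=5; I=5, D=e−e_prev=5; u=0·5+3/4·5+3/2·5=11.25; next y=1/10·0+1·11.25=11.25
n=1: y=11.25, sp=5, e=sp−y=-6.25; I=-1.25, D=e−e_prev=-11.25; u=0·(-6.25)+3/4·(-1.25)+3/2·(-11.25)=-17.8125; next y=1/10·11.25+1·(-17.8125)=-16.6875
n=2: y=-16.6875, sp=5, e=sp−y=21.6875; I=20.4375, D=e−e_prev=27.9375; u=0·21.6875+3/4·20.4375+3/2·27.9375=57.234375; next y=1/10·(-16.6875)+1·57.234375=55.565625
n=3: y=55.565625, sp=5, e=sp−y=-50.565625; I=-30.128125, D=e−e_prev=-72.253125; u=0·(-50.565625)+3/4·(-30.128125)+3/2·(-72.253125)≈-130.975781; next y=1/10·55.565625+1·(-130.975781)≈-125.419219
n=4: y≈-125.419219, sp=1, e=sp−y≈126.419219; I≈96.291094, D=e−e_prev≈176.984844; u=0·126.419219+3/4·96.291094+3/2·176.984844≈337.695586; next y=1/10·(-125.419219)+1·337.695586≈325.153664
n=5: y≈325.153664, sp=1, e=sp−y≈-324.153664; I≈-227.862570, D=e−e_prev≈-450.572883; u=0·(-324.153664)+3/4·(-227.862570)+3/2·(-450.572883)≈-846.756252; next y=1/10·325.153664+1·(-846.756252)≈-814.240886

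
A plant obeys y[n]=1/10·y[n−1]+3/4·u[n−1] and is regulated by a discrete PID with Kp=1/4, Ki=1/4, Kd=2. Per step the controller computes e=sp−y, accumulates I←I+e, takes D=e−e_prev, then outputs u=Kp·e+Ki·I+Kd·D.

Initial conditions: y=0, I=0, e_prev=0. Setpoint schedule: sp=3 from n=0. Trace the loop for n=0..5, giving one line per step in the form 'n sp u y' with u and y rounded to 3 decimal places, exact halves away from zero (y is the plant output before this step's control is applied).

0 3 7.500 0.000
1 3 -11.813 5.625
2 3 33.586 -8.297
3 3 -73.075 24.360
4 3 178.724 -52.370
5 3 -413.834 128.806

(exact arithmetic carried between steps; '≈' marks a value shown rounded to 6 d.p. or computed from one; I and e_prev carry over from the previous line; the table rounds u and y to 3 d.p., halves away from zero)
n=0: y=0, sp=3, e=sp−y=3; I=3, D=e−e_prev=3; u=1/4·3+1/4·3+2·3=7.5; next y=1/10·0+3/4·7.5=5.625
n=1: y=5.625, sp=3, e=sp−y=-2.625; I=0.375, D=e−e_prev=-5.625; u=1/4·(-2.625)+1/4·0.375+2·(-5.625)=-11.8125; next y=1/10·5.625+3/4·(-11.8125)=-8.296875
n=2: y=-8.296875, sp=3, e=sp−y=11.296875; I=11.671875, D=e−e_prev=13.921875; u=1/4·11.296875+1/4·11.671875+2·13.921875≈33.585938; next y=1/10·(-8.296875)+3/4·33.585938≈24.359766
n=3: y≈24.359766, sp=3, e=sp−y≈-21.359766; I≈-9.687891, D=e−e_prev≈-32.656641; u=1/4·(-21.359766)+1/4·(-9.687891)+2·(-32.656641)≈-73.075195; next y=1/10·24.359766+3/4·(-73.075195)≈-52.370420
n=4: y≈-52.370420, sp=3, e=sp−y≈55.370420; I≈45.682529, D=e−e_prev≈76.730186; u=1/4·55.370420+1/4·45.682529+2·76.730186≈178.723608; next y=1/10·(-52.370420)+3/4·178.723608≈128.805664
n=5: y≈128.805664, sp=3, e=sp−y≈-125.805664; I≈-80.123135, D=e−e_prev≈-181.176084; u=1/4·(-125.805664)+1/4·(-80.123135)+2·(-181.176084)≈-413.834368; next y=1/10·128.805664+3/4·(-413.834368)≈-297.495210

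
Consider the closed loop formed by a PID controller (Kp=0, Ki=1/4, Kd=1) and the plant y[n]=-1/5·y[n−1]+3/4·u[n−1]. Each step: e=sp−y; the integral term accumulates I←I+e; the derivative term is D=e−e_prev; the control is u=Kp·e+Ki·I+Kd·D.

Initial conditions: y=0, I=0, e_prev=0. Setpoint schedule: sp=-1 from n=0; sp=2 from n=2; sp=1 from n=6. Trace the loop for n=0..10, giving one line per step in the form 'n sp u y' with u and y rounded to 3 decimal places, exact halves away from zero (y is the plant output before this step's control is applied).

(exact arithmetic carried between steps; '≈' marks a value shown rounded to 6 d.p. or computed from one; I and e_prev carry over from the previous line; the table rounds u and y to 3 d.p., halves away from zero)
n=0: y=0, sp=-1, e=sp−y=-1; I=-1, D=e−e_prev=-1; u=0·(-1)+1/4·(-1)+1·(-1)=-1.25; next y=-1/5·0+3/4·(-1.25)=-0.9375
n=1: y=-0.9375, sp=-1, e=sp−y=-0.0625; I=-1.0625, D=e−e_prev=0.9375; u=0·(-0.0625)+1/4·(-1.0625)+1·0.9375=0.671875; next y=-1/5·(-0.9375)+3/4·0.671875≈0.691406
n=2: y≈0.691406, sp=2, e=sp−y≈1.308594; I≈0.246094, D=e−e_prev≈1.371094; u=0·1.308594+1/4·0.246094+1·1.371094≈1.432617; next y=-1/5·0.691406+3/4·1.432617≈0.936182
n=3: y≈0.936182, sp=2, e=sp−y≈1.063818; I≈1.309912, D=e−e_prev≈-0.244775; u=0·1.063818+1/4·1.309912+1·(-0.244775)≈0.082703; next y=-1/5·0.936182+3/4·0.082703≈-0.125209
n=4: y≈-0.125209, sp=2, e=sp−y≈2.125209; I≈3.435121, D=e−e_prev≈1.061391; u=0·2.125209+1/4·3.435121+1·1.061391≈1.920171; next y=-1/5·(-0.125209)+3/4·1.920171≈1.465170
n=5: y≈1.465170, sp=2, e=sp−y≈0.534830; I≈3.969951, D=e−e_prev≈-1.590380; u=0·0.534830+1/4·3.969951+1·(-1.590380)≈-0.597892; next y=-1/5·1.465170+3/4·(-0.597892)≈-0.741453
n=6: y≈-0.741453, sp=1, e=sp−y≈1.741453; I≈5.711404, D=e−e_prev≈1.206623; u=0·1.741453+1/4·5.711404+1·1.206623≈2.634474; next y=-1/5·(-0.741453)+3/4·2.634474≈2.124146
n=7: y≈2.124146, sp=1, e=sp−y≈-1.124146; I≈4.587258, D=e−e_prev≈-2.865600; u=0·(-1.124146)+1/4·4.587258+1·(-2.865600)≈-1.718785; next y=-1/5·2.124146+3/4·(-1.718785)≈-1.713918
n=8: y≈-1.713918, sp=1, e=sp−y≈2.713918; I≈7.301176, D=e−e_prev≈3.838065; u=0·2.713918+1/4·7.301176+1·3.838065≈5.663359; next y=-1/5·(-1.713918)+3/4·5.663359≈4.590303
n=9: y≈4.590303, sp=1, e=sp−y≈-3.590303; I≈3.710873, D=e−e_prev≈-6.304221; u=0·(-3.590303)+1/4·3.710873+1·(-6.304221)≈-5.376502; next y=-1/5·4.590303+3/4·(-5.376502)≈-4.950437
n=10: y≈-4.950437, sp=1, e=sp−y≈5.950437; I≈9.661311, D=e−e_prev≈9.540740; u=0·5.950437+1/4·9.661311+1·9.540740≈11.956067; next y=-1/5·(-4.950437)+3/4·11.956067≈9.957138

0 -1 -1.250 0.000
1 -1 0.672 -0.938
2 2 1.433 0.691
3 2 0.083 0.936
4 2 1.920 -0.125
5 2 -0.598 1.465
6 1 2.634 -0.741
7 1 -1.719 2.124
8 1 5.663 -1.714
9 1 -5.377 4.590
10 1 11.956 -4.950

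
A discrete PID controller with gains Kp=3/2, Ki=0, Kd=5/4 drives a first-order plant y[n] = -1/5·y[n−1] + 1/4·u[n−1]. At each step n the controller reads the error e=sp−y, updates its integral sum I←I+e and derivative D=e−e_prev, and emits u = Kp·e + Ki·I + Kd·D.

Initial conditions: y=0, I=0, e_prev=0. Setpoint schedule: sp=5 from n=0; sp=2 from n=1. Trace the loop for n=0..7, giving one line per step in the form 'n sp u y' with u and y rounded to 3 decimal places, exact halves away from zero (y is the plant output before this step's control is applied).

0 5 13.750 0.000
1 2 -10.203 3.438
2 2 16.202 -3.238
3 2 -13.968 4.698
4 2 21.060 -4.432
5 2 -19.455 6.151
6 2 27.448 -6.094
7 2 -26.840 8.081

(exact arithmetic carried between steps; '≈' marks a value shown rounded to 6 d.p. or computed from one; I and e_prev carry over from the previous line; the table rounds u and y to 3 d.p., halves away from zero)
n=0: y=0, sp=5, e=sp−y=5; I=5, D=e−e_prev=5; u=3/2·5+0·5+5/4·5=13.75; next y=-1/5·0+1/4·13.75=3.4375
n=1: y=3.4375, sp=2, e=sp−y=-1.4375; I=3.5625, D=e−e_prev=-6.4375; u=3/2·(-1.4375)+0·3.5625+5/4·(-6.4375)=-10.203125; next y=-1/5·3.4375+1/4·(-10.203125)≈-3.238281
n=2: y≈-3.238281, sp=2, e=sp−y≈5.238281; I≈8.800781, D=e−e_prev≈6.675781; u=3/2·5.238281+0·8.800781+5/4·6.675781≈16.202148; next y=-1/5·(-3.238281)+1/4·16.202148≈4.698193
n=3: y≈4.698193, sp=2, e=sp−y≈-2.698193; I≈6.102588, D=e−e_prev≈-7.936475; u=3/2·(-2.698193)+0·6.102588+5/4·(-7.936475)≈-13.967883; next y=-1/5·4.698193+1/4·(-13.967883)≈-4.431609
n=4: y≈-4.431609, sp=2, e=sp−y≈6.431609; I≈12.534197, D=e−e_prev≈9.129803; u=3/2·6.431609+0·12.534197+5/4·9.129803≈21.059668; next y=-1/5·(-4.431609)+1/4·21.059668≈6.151239
n=5: y≈6.151239, sp=2, e=sp−y≈-4.151239; I≈8.382959, D=e−e_prev≈-10.582848; u=3/2·(-4.151239)+0·8.382959+5/4·(-10.582848)≈-19.455419; next y=-1/5·6.151239+1/4·(-19.455419)≈-6.094102
n=6: y≈-6.094102, sp=2, e=sp−y≈8.094102; I≈16.477061, D=e−e_prev≈12.245341; u=3/2·8.094102+0·16.477061+5/4·12.245341≈27.447830; next y=-1/5·(-6.094102)+1/4·27.447830≈8.080778
n=7: y≈8.080778, sp=2, e=sp−y≈-6.080778; I≈10.396283, D=e−e_prev≈-14.174881; u=3/2·(-6.080778)+0·10.396283+5/4·(-14.174881)≈-26.839768; next y=-1/5·8.080778+1/4·(-26.839768)≈-8.326098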